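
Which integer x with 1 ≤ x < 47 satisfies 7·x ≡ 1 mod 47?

27

7·27 = 189 = 4·47 + 1, so 7⁻¹ ≡ 27 (mod 47).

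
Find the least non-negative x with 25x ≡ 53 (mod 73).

25⁻¹ ≡ 38 (mod 73) because 25·38 = 950 = 13·73 + 1.
Multiplying both sides by 38: x ≡ 38·53 = 2014 ≡ 43 (mod 73).
Check: 25·43 = 1075 = 14·73 + 53.

43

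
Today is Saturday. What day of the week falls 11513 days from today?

11513 mod 7 = 5 (since 1644·7 = 11508).
Saturday + 5 days → Thursday.

Thursday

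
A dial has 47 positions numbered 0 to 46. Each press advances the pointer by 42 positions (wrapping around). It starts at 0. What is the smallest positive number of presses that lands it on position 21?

42⁻¹ ≡ 28 (mod 47) because 42·28 = 1176 = 25·47 + 1.
Multiplying both sides by 28: x ≡ 28·21 = 588 ≡ 24 (mod 47).

24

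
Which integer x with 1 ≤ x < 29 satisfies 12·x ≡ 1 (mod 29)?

17

12·17 = 204 = 7·29 + 1, so 12⁻¹ ≡ 17 (mod 29).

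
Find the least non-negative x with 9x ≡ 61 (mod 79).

9⁻¹ ≡ 44 (mod 79) because 9·44 = 396 = 5·79 + 1.
Multiplying both sides by 44: x ≡ 44·61 = 2684 ≡ 77 (mod 79).

77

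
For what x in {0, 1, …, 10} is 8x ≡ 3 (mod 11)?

The inverse of 8 mod 11 is 7 (since 8·7 = 56 ≡ 1).
So x ≡ 7·3 = 21 ≡ 10 (mod 11).

10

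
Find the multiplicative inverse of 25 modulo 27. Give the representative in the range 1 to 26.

13

27 = 1·25 + 2
25 = 12·2 + 1
2 = 2·1 + 0
Back-substituting gives 25·13 ≡ 1 (mod 27).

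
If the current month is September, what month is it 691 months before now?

Dividing 691 by 12 gives quotient 57 and remainder 7.
September − 7 months → February.

February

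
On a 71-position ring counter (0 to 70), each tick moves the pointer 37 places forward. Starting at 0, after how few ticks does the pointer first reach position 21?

14

The inverse of 37 mod 71 is 48 (since 37·48 = 1776 ≡ 1).
Multiplying both sides by 48: x ≡ 48·21 = 1008 ≡ 14 (mod 71).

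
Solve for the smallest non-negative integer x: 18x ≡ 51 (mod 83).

The inverse of 18 mod 83 is 60 (since 18·60 = 1080 ≡ 1).
Multiplying both sides by 60: x ≡ 60·51 = 3060 ≡ 72 (mod 83).
Check: 18·72 = 1296 = 15·83 + 51.

72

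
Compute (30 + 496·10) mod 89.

6

496·10 = 4960.
4960 mod 89 = 65 (since 55·89 = 4895).
(30 + 65) mod 89 = 6.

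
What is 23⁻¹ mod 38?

23·5 = 115 = 3·38 + 1, so 23⁻¹ ≡ 5 (mod 38).

5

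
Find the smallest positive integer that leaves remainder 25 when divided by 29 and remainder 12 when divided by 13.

25

Since 13·9 ≡ 1 (mod 29), take x = 12 + 13·((25−12)·9 mod 29) = 12 + 13·1 = 25.
Check: 25 mod 29 = 25, 25 mod 13 = 12.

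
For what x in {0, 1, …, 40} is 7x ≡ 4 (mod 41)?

24

The inverse of 7 mod 41 is 6 (since 7·6 = 42 ≡ 1).
So x ≡ 6·4 = 24 ≡ 24 (mod 41).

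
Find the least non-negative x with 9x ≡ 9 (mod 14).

1

9⁻¹ ≡ 11 (mod 14) because 9·11 = 99 = 7·14 + 1.
Multiplying both sides by 11: x ≡ 11·9 = 99 ≡ 1 (mod 14).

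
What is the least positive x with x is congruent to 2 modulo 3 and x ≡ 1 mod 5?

11

x ≡ 2 (mod 3) gives x ∈ {2, 5, 8, 11}.
The first of these with x mod 5 = 1 is 11.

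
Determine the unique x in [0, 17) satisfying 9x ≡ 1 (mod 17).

2

The inverse of 9 mod 17 is 2 (since 9·2 = 18 ≡ 1).
So x ≡ 2·1 = 2 ≡ 2 (mod 17).
Check: 9·2 = 18 = 1·17 + 1.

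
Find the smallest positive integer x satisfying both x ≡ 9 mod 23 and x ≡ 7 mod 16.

55

Since 16·13 ≡ 1 (mod 23), take x = 7 + 16·((9−7)·13 mod 23) = 7 + 16·3 = 55.
Check: 55 mod 23 = 9, 55 mod 16 = 7.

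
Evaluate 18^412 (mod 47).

28

By repeated squaring mod 47: 18^1≡18, 18^2≡42, 18^4≡25, 18^8≡14, 18^16≡8, 18^32≡17, 18^64≡7, 18^128≡2, 18^256≡4.
Since 412 = 4 + 8 + 16 + 128 + 256 in binary, 18^412 ≡ 25·14·8·2·4 ≡ 28 (mod 47).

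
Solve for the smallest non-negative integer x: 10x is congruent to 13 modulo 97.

11

The inverse of 10 mod 97 is 68 (since 10·68 = 680 ≡ 1).
So x ≡ 68·13 = 884 ≡ 11 (mod 97).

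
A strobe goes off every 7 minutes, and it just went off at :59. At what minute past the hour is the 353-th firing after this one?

10

353·7 = 2471.
Dividing 2471 by 60 gives quotient 41 and remainder 11.
(59 + 11) mod 60 = 10.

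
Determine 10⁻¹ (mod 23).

7

10·7 = 70 = 3·23 + 1, so 10⁻¹ ≡ 7 (mod 23).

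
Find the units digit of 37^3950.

9

The units digit of 37^n cycles with period 4: 7, 9, 3, 1, …
3950 mod 4 = 2, so the last digit matches 7^2 = 9.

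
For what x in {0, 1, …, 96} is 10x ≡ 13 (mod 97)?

11

10⁻¹ ≡ 68 (mod 97) because 10·68 = 680 = 7·97 + 1.
So x ≡ 68·13 = 884 ≡ 11 (mod 97).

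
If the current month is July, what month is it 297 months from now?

Dividing 297 by 12 gives quotient 24 and remainder 9.
July + 9 months → April.

April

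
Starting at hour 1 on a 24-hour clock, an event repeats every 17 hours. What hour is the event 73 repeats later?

73·17 = 1241.
Dividing 1241 by 24 gives quotient 51 and remainder 17.
(1 + 17) mod 24 = 18.

18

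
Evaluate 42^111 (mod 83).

54

Square-and-reduce mod 83: 42^1≡42, 42^2≡21, 42^4≡26, 42^8≡12, 42^16≡61, 42^32≡69, 42^64≡30.
111 = 1 + 2 + 4 + 8 + 32 + 64, so 42^111 ≡ 42·21·26·12·69·30 ≡ 54 (mod 83).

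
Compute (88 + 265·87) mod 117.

94

265·87 = 23055.
23055 = 197·117 + 6, so 23055 mod 117 = 6.
(88 + 6) mod 117 = 94.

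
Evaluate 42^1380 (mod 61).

By repeated squaring mod 61: 42^1≡42, 42^2≡56, 42^4≡25, 42^8≡15, 42^16≡42, 42^32≡56, 42^64≡25, 42^128≡15, 42^256≡42, 42^512≡56, 42^1024≡25.
Since 1380 = 4 + 32 + 64 + 256 + 1024 in binary, 42^1380 ≡ 25·56·25·42·25 ≡ 1 (mod 61).

1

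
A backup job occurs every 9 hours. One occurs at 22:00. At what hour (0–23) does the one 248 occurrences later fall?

248·9 = 2232.
2232 mod 24 = 0 (since 93·24 = 2232).
(22 + 0) mod 24 = 22.

22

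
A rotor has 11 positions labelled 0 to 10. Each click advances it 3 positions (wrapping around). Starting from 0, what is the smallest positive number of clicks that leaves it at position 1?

11 = 3·3 + 2
3 = 1·2 + 1
2 = 2·1 + 0
Back-substituting gives 3·4 ≡ 1 (mod 11).

4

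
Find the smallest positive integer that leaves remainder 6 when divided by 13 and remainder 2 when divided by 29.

x ≡ 6 (mod 13) gives x ∈ {6, 19, 32, 45, 58, 71, 84, 97, …}.
The first of these with x mod 29 = 2 is 292.

292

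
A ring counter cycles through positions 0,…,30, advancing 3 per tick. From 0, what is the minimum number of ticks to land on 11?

The inverse of 3 mod 31 is 21 (since 3·21 = 63 ≡ 1).
So x ≡ 21·11 = 231 ≡ 14 (mod 31).
Check: 3·14 = 42 = 1·31 + 11.

14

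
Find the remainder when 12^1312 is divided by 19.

By repeated squaring mod 19: 12^1≡12, 12^2≡11, 12^4≡7, 12^8≡11, 12^16≡7, 12^32≡11, 12^64≡7, 12^128≡11, 12^256≡7, 12^512≡11, 12^1024≡7.
Since 1312 = 32 + 256 + 1024 in binary, 12^1312 ≡ 11·7·7 ≡ 7 (mod 19).

7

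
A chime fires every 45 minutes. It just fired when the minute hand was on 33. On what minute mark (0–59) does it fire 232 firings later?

33

232·45 = 10440.
10440 mod 60 = 0 (since 174·60 = 10440).
(33 + 0) mod 60 = 33.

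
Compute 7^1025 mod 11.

10

Successive squares of 7 mod 11: 7^1≡7, 7^2≡5, 7^4≡3, 7^8≡9, 7^16≡4, 7^32≡5, 7^64≡3, 7^128≡9, 7^256≡4, 7^512≡5, 7^1024≡3.
Since 1025 = 1 + 1024 in binary, 7^1025 ≡ 7·3 ≡ 10 (mod 11).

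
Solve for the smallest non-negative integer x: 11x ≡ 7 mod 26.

The inverse of 11 mod 26 is 19 (since 11·19 = 209 ≡ 1).
Multiplying both sides by 19: x ≡ 19·7 = 133 ≡ 3 (mod 26).
Check: 11·3 = 33 = 1·26 + 7.

3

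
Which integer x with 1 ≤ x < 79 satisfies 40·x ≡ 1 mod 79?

2

79 = 1·40 + 39
40 = 1·39 + 1
39 = 39·1 + 0
Back-substituting gives 40·2 ≡ 1 (mod 79).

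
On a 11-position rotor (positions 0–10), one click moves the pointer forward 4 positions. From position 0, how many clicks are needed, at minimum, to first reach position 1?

3

11 = 2·4 + 3
4 = 1·3 + 1
3 = 3·1 + 0
Back-substituting gives 4·3 ≡ 1 (mod 11).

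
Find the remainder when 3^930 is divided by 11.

1

Square-and-reduce mod 11: 3^1≡3, 3^2≡9, 3^4≡4, 3^8≡5, 3^16≡3, 3^32≡9, 3^64≡4, 3^128≡5, 3^256≡3, 3^512≡9.
930 = 2 + 32 + 128 + 256 + 512, so 3^930 ≡ 9·9·5·3·9 ≡ 1 (mod 11).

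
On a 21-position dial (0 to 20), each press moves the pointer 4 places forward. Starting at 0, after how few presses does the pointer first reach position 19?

10

The inverse of 4 mod 21 is 16 (since 4·16 = 64 ≡ 1).
Multiplying both sides by 16: x ≡ 16·19 = 304 ≡ 10 (mod 21).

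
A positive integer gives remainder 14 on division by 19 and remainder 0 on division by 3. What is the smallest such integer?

x ≡ 0 (mod 3) gives x ∈ {0, 3, 6, 9, 12, 15, 18, 21, …}.
The first of these with x mod 19 = 14 is 33.

33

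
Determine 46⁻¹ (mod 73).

73 = 1·46 + 27
46 = 1·27 + 19
27 = 1·19 + 8
19 = 2·8 + 3
8 = 2·3 + 2
3 = 1·2 + 1
2 = 2·1 + 0
Back-substituting gives 46·27 ≡ 1 (mod 73).

27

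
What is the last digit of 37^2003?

3

Last digits of 7^n: 7, 9, 3, 1 (period 4).
2003 leaves remainder 3 on division by 4, so 37^2003 ends in 3.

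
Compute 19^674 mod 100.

Successive squares of 19 mod 100: 19^1≡19, 19^2≡61, 19^4≡21, 19^8≡41, 19^16≡81, 19^32≡61, 19^64≡21, 19^128≡41, 19^256≡81, 19^512≡61.
Since 674 = 2 + 32 + 128 + 512 in binary, 19^674 ≡ 61·61·41·61 ≡ 21 (mod 100).

21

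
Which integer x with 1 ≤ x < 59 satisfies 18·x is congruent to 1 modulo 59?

18·23 = 414 = 7·59 + 1, so 18⁻¹ ≡ 23 (mod 59).

23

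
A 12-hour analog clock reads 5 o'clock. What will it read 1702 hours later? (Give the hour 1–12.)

1702 − 141·12 = 10, so 1702 ≡ 10 (mod 12).
5 + 10 → 3 on a 12-hour dial.

3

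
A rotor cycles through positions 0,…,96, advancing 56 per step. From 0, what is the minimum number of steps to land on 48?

The inverse of 56 mod 97 is 26 (since 56·26 = 1456 ≡ 1).
Multiplying both sides by 26: x ≡ 26·48 = 1248 ≡ 84 (mod 97).
Check: 56·84 = 4704 = 48·97 + 48.

84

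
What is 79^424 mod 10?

The units digit of 79^n cycles with period 2: 9, 1, …
424 mod 2 = 0, so the last digit matches 9^2 = 1.

1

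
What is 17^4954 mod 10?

9

The units digit of 17^n cycles with period 4: 7, 9, 3, 1, …
4954 mod 4 = 2, so the last digit matches 7^2 = 9.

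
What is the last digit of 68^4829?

8

The units digit of 68^n cycles with period 4: 8, 4, 2, 6, …
4829 leaves remainder 1 on division by 4, so 68^4829 ends in 8.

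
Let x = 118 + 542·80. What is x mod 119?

43

542·80 = 43360.
43360 mod 119 = 44 (since 364·119 = 43316).
(118 + 44) mod 119 = 43.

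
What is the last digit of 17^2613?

7

Powers of 7 mod 10 repeat with period 4: 7, 9, 3, 1.
2613 mod 4 = 1, so the last digit matches 7^1 = 7.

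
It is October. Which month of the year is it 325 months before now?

325 = 27·12 + 1, so 325 mod 12 = 1.
October − 1 month → September.

September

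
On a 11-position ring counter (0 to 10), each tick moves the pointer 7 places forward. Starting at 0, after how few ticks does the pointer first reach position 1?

8

The inverse of 7 mod 11 is 8 (since 7·8 = 56 ≡ 1).
So x ≡ 8·1 = 8 ≡ 8 (mod 11).
Check: 7·8 = 56 = 5·11 + 1.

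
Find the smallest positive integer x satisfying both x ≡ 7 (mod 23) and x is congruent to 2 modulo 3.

Since 3·8 ≡ 1 (mod 23), take x = 2 + 3·((7−2)·8 mod 23) = 2 + 3·17 = 53.
Check: 53 mod 23 = 7, 53 mod 3 = 2.

53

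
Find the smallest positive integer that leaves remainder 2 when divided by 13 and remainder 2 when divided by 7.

Since 7·2 ≡ 1 (mod 13), take x = 2 + 7·((2−2)·2 mod 13) = 2 + 7·0 = 2.
Check: 2 mod 13 = 2, 2 mod 7 = 2.

2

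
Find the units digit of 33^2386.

9

Powers of 3 mod 10 repeat with period 4: 3, 9, 7, 1.
2386 mod 4 = 2, so the last digit matches 3^2 = 9.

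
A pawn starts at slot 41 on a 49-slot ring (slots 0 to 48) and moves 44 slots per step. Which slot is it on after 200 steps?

21

200·44 = 8800.
8800 mod 49 = 29 (since 179·49 = 8771).
(41 + 29) mod 49 = 21.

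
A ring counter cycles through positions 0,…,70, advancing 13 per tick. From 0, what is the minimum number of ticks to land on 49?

42

The inverse of 13 mod 71 is 11 (since 13·11 = 143 ≡ 1).
So x ≡ 11·49 = 539 ≡ 42 (mod 71).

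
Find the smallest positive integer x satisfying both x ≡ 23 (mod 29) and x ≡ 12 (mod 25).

487

Since 25·7 ≡ 1 (mod 29), take x = 12 + 25·((23−12)·7 mod 29) = 12 + 25·19 = 487.
Check: 487 mod 29 = 23, 487 mod 25 = 12.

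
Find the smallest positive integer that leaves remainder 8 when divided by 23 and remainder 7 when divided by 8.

31

x ≡ 7 (mod 8) gives x ∈ {7, 15, 23, 31}.
The first of these with x mod 23 = 8 is 31.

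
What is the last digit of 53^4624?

The units digit of 53^n cycles with period 4: 3, 9, 7, 1, …
4624 mod 4 = 0, so the last digit matches 3^4 = 1.

1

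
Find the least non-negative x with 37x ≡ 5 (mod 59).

37⁻¹ ≡ 8 (mod 59) because 37·8 = 296 = 5·59 + 1.
Multiplying both sides by 8: x ≡ 8·5 = 40 ≡ 40 (mod 59).

40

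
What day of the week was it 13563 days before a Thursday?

Sunday

Dividing 13563 by 7 gives quotient 1937 and remainder 4.
Thursday − 4 days → Sunday.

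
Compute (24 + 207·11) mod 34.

207·11 = 2277.
Dividing 2277 by 34 gives quotient 66 and remainder 33.
(24 + 33) mod 34 = 23.

23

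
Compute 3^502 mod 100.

9

Successive squares of 3 mod 100: 3^1≡3, 3^2≡9, 3^4≡81, 3^8≡61, 3^16≡21, 3^32≡41, 3^64≡81, 3^128≡61, 3^256≡21.
Since 502 = 2 + 4 + 16 + 32 + 64 + 128 + 256 in binary, 3^502 ≡ 9·81·21·41·81·61·21 ≡ 9 (mod 100).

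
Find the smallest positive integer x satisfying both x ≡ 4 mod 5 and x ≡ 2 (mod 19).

59

Since 19·4 ≡ 1 (mod 5), take x = 2 + 19·((4−2)·4 mod 5) = 2 + 19·3 = 59.
Check: 59 mod 5 = 4, 59 mod 19 = 2.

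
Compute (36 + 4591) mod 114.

4591 = 40·114 + 31, so 4591 mod 114 = 31.
(36 + 31) mod 114 = 67.

67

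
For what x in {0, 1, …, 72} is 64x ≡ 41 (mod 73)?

36

The inverse of 64 mod 73 is 8 (since 64·8 = 512 ≡ 1).
Multiplying both sides by 8: x ≡ 8·41 = 328 ≡ 36 (mod 73).
Check: 64·36 = 2304 = 31·73 + 41.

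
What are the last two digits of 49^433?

49

Successive squares of 49 mod 100: 49^1≡49, 49^2≡1, 49^4≡1, 49^8≡1, 49^16≡1, 49^32≡1, 49^64≡1, 49^128≡1, 49^256≡1.
433 = 1 + 16 + 32 + 128 + 256, so 49^433 ≡ 49·1·1·1·1 ≡ 49 (mod 100).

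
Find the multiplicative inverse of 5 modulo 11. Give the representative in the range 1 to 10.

11 = 2·5 + 1
5 = 5·1 + 0
Back-substituting gives 5·9 ≡ 1 (mod 11).

9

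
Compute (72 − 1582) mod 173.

1582 − 9·173 = 25, so 1582 ≡ 25 (mod 173).
(72 − 25) mod 173 = 47.

47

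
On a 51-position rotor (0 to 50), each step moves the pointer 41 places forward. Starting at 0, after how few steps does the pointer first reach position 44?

The inverse of 41 mod 51 is 5 (since 41·5 = 205 ≡ 1).
So x ≡ 5·44 = 220 ≡ 16 (mod 51).

16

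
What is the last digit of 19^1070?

1

Powers of 9 mod 10 repeat with period 2: 9, 1.
1070 leaves remainder 0 on division by 2, so 19^1070 ends in 1.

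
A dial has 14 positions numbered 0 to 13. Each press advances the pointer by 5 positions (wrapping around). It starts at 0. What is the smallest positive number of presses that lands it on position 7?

5⁻¹ ≡ 3 (mod 14) because 5·3 = 15 = 1·14 + 1.
Multiplying both sides by 3: x ≡ 3·7 = 21 ≡ 7 (mod 14).

7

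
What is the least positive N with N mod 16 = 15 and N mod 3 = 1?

31

x ≡ 1 (mod 3) gives x ∈ {1, 4, 7, 10, 13, 16, 19, 22, …}.
The first of these with x mod 16 = 15 is 31.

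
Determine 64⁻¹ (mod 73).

64·8 = 512 = 7·73 + 1, so 64⁻¹ ≡ 8 (mod 73).

8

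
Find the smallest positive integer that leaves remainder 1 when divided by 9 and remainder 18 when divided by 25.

118

x ≡ 1 (mod 9) gives x ∈ {1, 10, 19, 28, 37, 46, 55, 64, …}.
The first of these with x mod 25 = 18 is 118.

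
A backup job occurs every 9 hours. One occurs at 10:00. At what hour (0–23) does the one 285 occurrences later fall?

7

285·9 = 2565.
Dividing 2565 by 24 gives quotient 106 and remainder 21.
(10 + 21) mod 24 = 7.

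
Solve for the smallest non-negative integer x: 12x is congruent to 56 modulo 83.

60

The inverse of 12 mod 83 is 7 (since 12·7 = 84 ≡ 1).
Multiplying both sides by 7: x ≡ 7·56 = 392 ≡ 60 (mod 83).
Check: 12·60 = 720 = 8·83 + 56.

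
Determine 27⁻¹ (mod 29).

27·14 = 378 = 13·29 + 1, so 27⁻¹ ≡ 14 (mod 29).

14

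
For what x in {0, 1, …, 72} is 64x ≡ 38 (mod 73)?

12

The inverse of 64 mod 73 is 8 (since 64·8 = 512 ≡ 1).
Multiplying both sides by 8: x ≡ 8·38 = 304 ≡ 12 (mod 73).
Check: 64·12 = 768 = 10·73 + 38.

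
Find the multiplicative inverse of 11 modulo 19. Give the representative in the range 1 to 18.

19 = 1·11 + 8
11 = 1·8 + 3
8 = 2·3 + 2
3 = 1·2 + 1
2 = 2·1 + 0
Back-substituting gives 11·7 ≡ 1 (mod 19).

7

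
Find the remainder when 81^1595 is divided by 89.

By repeated squaring mod 89: 81^1≡81, 81^2≡64, 81^4≡2, 81^8≡4, 81^16≡16, 81^32≡78, 81^64≡32, 81^128≡45, 81^256≡67, 81^512≡39, 81^1024≡8.
Since 1595 = 1 + 2 + 8 + 16 + 32 + 512 + 1024 in binary, 81^1595 ≡ 81·64·4·16·78·39·8 ≡ 88 (mod 89).

88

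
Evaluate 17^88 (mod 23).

1

Square-and-reduce mod 23: 17^1≡17, 17^2≡13, 17^4≡8, 17^8≡18, 17^16≡2, 17^32≡4, 17^64≡16.
88 = 8 + 16 + 64, so 17^88 ≡ 18·2·16 ≡ 1 (mod 23).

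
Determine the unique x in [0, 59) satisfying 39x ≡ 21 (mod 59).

The inverse of 39 mod 59 is 56 (since 39·56 = 2184 ≡ 1).
So x ≡ 56·21 = 1176 ≡ 55 (mod 59).
Check: 39·55 = 2145 = 36·59 + 21.

55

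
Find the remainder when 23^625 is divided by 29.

7

Successive squares of 23 mod 29: 23^1≡23, 23^2≡7, 23^4≡20, 23^8≡23, 23^16≡7, 23^32≡20, 23^64≡23, 23^128≡7, 23^256≡20, 23^512≡23.
625 = 1 + 16 + 32 + 64 + 512, so 23^625 ≡ 23·7·20·23·23 ≡ 7 (mod 29).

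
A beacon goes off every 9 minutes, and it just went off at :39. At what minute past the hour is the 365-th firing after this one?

24

365·9 = 3285.
3285 = 54·60 + 45, so 3285 mod 60 = 45.
(39 + 45) mod 60 = 24.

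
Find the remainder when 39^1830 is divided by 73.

Square-and-reduce mod 73: 39^1≡39, 39^2≡61, 39^4≡71, 39^8≡4, 39^16≡16, 39^32≡37, 39^64≡55, 39^128≡32, 39^256≡2, 39^512≡4, 39^1024≡16.
Since 1830 = 2 + 4 + 32 + 256 + 512 + 1024 in binary, 39^1830 ≡ 61·71·37·2·4·16 ≡ 3 (mod 73).

3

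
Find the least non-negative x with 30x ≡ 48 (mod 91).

The inverse of 30 mod 91 is 88 (since 30·88 = 2640 ≡ 1).
Multiplying both sides by 88: x ≡ 88·48 = 4224 ≡ 38 (mod 91).

38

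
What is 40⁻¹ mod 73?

40·42 = 1680 = 23·73 + 1, so 40⁻¹ ≡ 42 (mod 73).

42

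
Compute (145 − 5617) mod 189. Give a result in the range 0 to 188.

5617 = 29·189 + 136, so 5617 mod 189 = 136.
(145 − 136) mod 189 = 9.

9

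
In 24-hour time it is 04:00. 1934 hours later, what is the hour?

18

1934 mod 24 = 14 (since 80·24 = 1920).
(4 + 14) mod 24 = 18.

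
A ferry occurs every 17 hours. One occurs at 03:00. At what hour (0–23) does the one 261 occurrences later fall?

0

261·17 = 4437.
4437 − 184·24 = 21, so 4437 ≡ 21 (mod 24).
(3 + 21) mod 24 = 0.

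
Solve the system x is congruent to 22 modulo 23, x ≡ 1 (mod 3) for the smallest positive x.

x ≡ 1 (mod 3) gives x ∈ {1, 4, 7, 10, 13, 16, 19, 22}.
The first of these with x mod 23 = 22 is 22.

22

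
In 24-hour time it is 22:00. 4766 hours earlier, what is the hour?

8

4766 = 198·24 + 14, so 4766 mod 24 = 14.
(22 − 14) mod 24 = 8.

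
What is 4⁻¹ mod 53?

4·40 = 160 = 3·53 + 1, so 4⁻¹ ≡ 40 (mod 53).

40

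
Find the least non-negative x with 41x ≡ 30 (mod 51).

The inverse of 41 mod 51 is 5 (since 41·5 = 205 ≡ 1).
Multiplying both sides by 5: x ≡ 5·30 = 150 ≡ 48 (mod 51).

48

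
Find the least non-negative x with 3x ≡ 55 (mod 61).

3⁻¹ ≡ 41 (mod 61) because 3·41 = 123 = 2·61 + 1.
So x ≡ 41·55 = 2255 ≡ 59 (mod 61).

59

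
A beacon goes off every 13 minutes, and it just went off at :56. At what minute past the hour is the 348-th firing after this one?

348·13 = 4524.
4524 = 75·60 + 24, so 4524 mod 60 = 24.
(56 + 24) mod 60 = 20.

20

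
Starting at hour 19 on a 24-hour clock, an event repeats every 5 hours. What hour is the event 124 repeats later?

15

124·5 = 620.
620 = 25·24 + 20, so 620 mod 24 = 20.
(19 + 20) mod 24 = 15.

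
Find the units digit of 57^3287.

Powers of 7 mod 10 repeat with period 4: 7, 9, 3, 1.
3287 leaves remainder 3 on division by 4, so 57^3287 ends in 3.

3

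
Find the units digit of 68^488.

The units digit of 68^n cycles with period 4: 8, 4, 2, 6, …
488 leaves remainder 0 on division by 4, so 68^488 ends in 6.

6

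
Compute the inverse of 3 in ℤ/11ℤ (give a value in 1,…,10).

3·4 = 12 = 1·11 + 1, so 3⁻¹ ≡ 4 (mod 11).

4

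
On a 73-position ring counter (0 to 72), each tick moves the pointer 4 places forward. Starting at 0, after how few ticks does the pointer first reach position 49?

4⁻¹ ≡ 55 (mod 73) because 4·55 = 220 = 3·73 + 1.
Multiplying both sides by 55: x ≡ 55·49 = 2695 ≡ 67 (mod 73).

67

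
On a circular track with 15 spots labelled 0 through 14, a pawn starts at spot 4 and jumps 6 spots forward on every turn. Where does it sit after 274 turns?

13

274·6 = 1644.
1644 mod 15 = 9 (since 109·15 = 1635).
(4 + 9) mod 15 = 13.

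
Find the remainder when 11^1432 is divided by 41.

By repeated squaring mod 41: 11^1≡11, 11^2≡39, 11^4≡4, 11^8≡16, 11^16≡10, 11^32≡18, 11^64≡37, 11^128≡16, 11^256≡10, 11^512≡18, 11^1024≡37.
1432 = 8 + 16 + 128 + 256 + 1024, so 11^1432 ≡ 16·10·16·10·37 ≡ 18 (mod 41).

18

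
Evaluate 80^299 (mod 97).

59

Successive squares of 80 mod 97: 80^1≡80, 80^2≡95, 80^4≡4, 80^8≡16, 80^16≡62, 80^32≡61, 80^64≡35, 80^128≡61, 80^256≡35.
Since 299 = 1 + 2 + 8 + 32 + 256 in binary, 80^299 ≡ 80·95·16·61·35 ≡ 59 (mod 97).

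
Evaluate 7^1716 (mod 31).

By repeated squaring mod 31: 7^1≡7, 7^2≡18, 7^4≡14, 7^8≡10, 7^16≡7, 7^32≡18, 7^64≡14, 7^128≡10, 7^256≡7, 7^512≡18, 7^1024≡14.
Since 1716 = 4 + 16 + 32 + 128 + 512 + 1024 in binary, 7^1716 ≡ 14·7·18·10·18·14 ≡ 4 (mod 31).

4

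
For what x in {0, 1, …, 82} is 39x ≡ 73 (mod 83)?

4

39⁻¹ ≡ 66 (mod 83) because 39·66 = 2574 = 31·83 + 1.
So x ≡ 66·73 = 4818 ≡ 4 (mod 83).
Check: 39·4 = 156 = 1·83 + 73.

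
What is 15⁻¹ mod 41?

11

41 = 2·15 + 11
15 = 1·11 + 4
11 = 2·4 + 3
4 = 1·3 + 1
3 = 3·1 + 0
Back-substituting gives 15·11 ≡ 1 (mod 41).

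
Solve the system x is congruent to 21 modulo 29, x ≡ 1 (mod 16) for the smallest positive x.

369

Since 16·20 ≡ 1 (mod 29), take x = 1 + 16·((21−1)·20 mod 29) = 1 + 16·23 = 369.
Check: 369 mod 29 = 21, 369 mod 16 = 1.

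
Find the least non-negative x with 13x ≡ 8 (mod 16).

8

13⁻¹ ≡ 5 (mod 16) because 13·5 = 65 = 4·16 + 1.
So x ≡ 5·8 = 40 ≡ 8 (mod 16).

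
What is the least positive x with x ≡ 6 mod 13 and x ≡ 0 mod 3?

x ≡ 0 (mod 3) gives x ∈ {0, 3, 6}.
The first of these with x mod 13 = 6 is 6.

6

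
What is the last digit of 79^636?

1

The units digit of 79^n cycles with period 2: 9, 1, …
636 mod 2 = 0, so the last digit matches 9^2 = 1.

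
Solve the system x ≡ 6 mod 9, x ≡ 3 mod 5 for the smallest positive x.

x ≡ 3 (mod 5) gives x ∈ {3, 8, 13, 18, 23, 28, 33}.
The first of these with x mod 9 = 6 is 33.

33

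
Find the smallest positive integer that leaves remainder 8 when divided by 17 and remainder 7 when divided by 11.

x ≡ 7 (mod 11) gives x ∈ {7, 18, 29, 40, 51, 62, 73, 84, …}.
The first of these with x mod 17 = 8 is 161.

161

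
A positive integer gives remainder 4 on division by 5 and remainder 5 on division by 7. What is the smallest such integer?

19

x ≡ 4 (mod 5) gives x ∈ {4, 9, 14, 19}.
The first of these with x mod 7 = 5 is 19.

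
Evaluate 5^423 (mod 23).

20

Square-and-reduce mod 23: 5^1≡5, 5^2≡2, 5^4≡4, 5^8≡16, 5^16≡3, 5^32≡9, 5^64≡12, 5^128≡6, 5^256≡13.
Since 423 = 1 + 2 + 4 + 32 + 128 + 256 in binary, 5^423 ≡ 5·2·4·9·6·13 ≡ 20 (mod 23).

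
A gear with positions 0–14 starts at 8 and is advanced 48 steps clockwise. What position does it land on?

48 mod 15 = 3 (since 3·15 = 45).
(8 + 3) mod 15 = 11.

11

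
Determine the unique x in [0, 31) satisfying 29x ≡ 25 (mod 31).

The inverse of 29 mod 31 is 15 (since 29·15 = 435 ≡ 1).
So x ≡ 15·25 = 375 ≡ 3 (mod 31).

3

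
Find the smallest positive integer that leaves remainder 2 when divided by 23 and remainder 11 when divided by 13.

Since 13·16 ≡ 1 (mod 23), take x = 11 + 13·((2−11)·16 mod 23) = 11 + 13·17 = 232.
Check: 232 mod 23 = 2, 232 mod 13 = 11.

232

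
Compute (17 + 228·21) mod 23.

228·21 = 4788.
4788 − 208·23 = 4, so 4788 ≡ 4 (mod 23).
(17 + 4) mod 23 = 21.

21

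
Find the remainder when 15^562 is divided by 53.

36

Successive squares of 15 mod 53: 15^1≡15, 15^2≡13, 15^4≡10, 15^8≡47, 15^16≡36, 15^32≡24, 15^64≡46, 15^128≡49, 15^256≡16, 15^512≡44.
Since 562 = 2 + 16 + 32 + 512 in binary, 15^562 ≡ 13·36·24·44 ≡ 36 (mod 53).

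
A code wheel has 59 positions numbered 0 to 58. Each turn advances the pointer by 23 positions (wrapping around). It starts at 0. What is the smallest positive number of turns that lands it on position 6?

49

23⁻¹ ≡ 18 (mod 59) because 23·18 = 414 = 7·59 + 1.
So x ≡ 18·6 = 108 ≡ 49 (mod 59).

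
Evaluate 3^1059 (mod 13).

Successive squares of 3 mod 13: 3^1≡3, 3^2≡9, 3^4≡3, 3^8≡9, 3^16≡3, 3^32≡9, 3^64≡3, 3^128≡9, 3^256≡3, 3^512≡9, 3^1024≡3.
1059 = 1 + 2 + 32 + 1024, so 3^1059 ≡ 3·9·9·3 ≡ 1 (mod 13).

1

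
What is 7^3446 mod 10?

9

Powers of 7 mod 10 repeat with period 4: 7, 9, 3, 1.
3446 leaves remainder 2 on division by 4, so 7^3446 ends in 9.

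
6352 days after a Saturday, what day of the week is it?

Tuesday

6352 − 907·7 = 3, so 6352 ≡ 3 (mod 7).
Saturday + 3 days → Tuesday.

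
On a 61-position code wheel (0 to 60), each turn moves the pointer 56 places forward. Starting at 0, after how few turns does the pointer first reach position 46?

56⁻¹ ≡ 12 (mod 61) because 56·12 = 672 = 11·61 + 1.
Multiplying both sides by 12: x ≡ 12·46 = 552 ≡ 3 (mod 61).

3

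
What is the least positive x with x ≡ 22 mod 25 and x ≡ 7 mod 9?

x ≡ 7 (mod 9) gives x ∈ {7, 16, 25, 34, 43, 52, 61, 70, …}.
The first of these with x mod 25 = 22 is 97.

97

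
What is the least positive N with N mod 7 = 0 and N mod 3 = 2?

Since 3·5 ≡ 1 (mod 7), take x = 2 + 3·((0−2)·5 mod 7) = 2 + 3·4 = 14.
Check: 14 mod 7 = 0, 14 mod 3 = 2.

14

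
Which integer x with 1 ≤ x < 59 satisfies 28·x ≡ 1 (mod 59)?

28·19 = 532 = 9·59 + 1, so 28⁻¹ ≡ 19 (mod 59).

19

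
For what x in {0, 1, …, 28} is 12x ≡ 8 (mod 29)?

20

The inverse of 12 mod 29 is 17 (since 12·17 = 204 ≡ 1).
Multiplying both sides by 17: x ≡ 17·8 = 136 ≡ 20 (mod 29).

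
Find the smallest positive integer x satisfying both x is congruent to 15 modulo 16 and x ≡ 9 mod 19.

x ≡ 15 (mod 16) gives x ∈ {15, 31, 47}.
The first of these with x mod 19 = 9 is 47.

47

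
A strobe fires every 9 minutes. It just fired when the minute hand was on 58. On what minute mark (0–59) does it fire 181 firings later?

181·9 = 1629.
1629 − 27·60 = 9, so 1629 ≡ 9 (mod 60).
(58 + 9) mod 60 = 7.

7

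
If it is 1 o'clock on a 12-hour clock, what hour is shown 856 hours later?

5

856 = 71·12 + 4, so 856 mod 12 = 4.
1 + 4 → 5 on a 12-hour dial.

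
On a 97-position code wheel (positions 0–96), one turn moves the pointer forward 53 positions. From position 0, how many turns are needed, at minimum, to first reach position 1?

11

53·11 = 583 = 6·97 + 1, so 53⁻¹ ≡ 11 (mod 97).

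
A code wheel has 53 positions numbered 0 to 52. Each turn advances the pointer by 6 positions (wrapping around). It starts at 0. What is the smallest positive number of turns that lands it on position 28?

The inverse of 6 mod 53 is 9 (since 6·9 = 54 ≡ 1).
Multiplying both sides by 9: x ≡ 9·28 = 252 ≡ 40 (mod 53).

40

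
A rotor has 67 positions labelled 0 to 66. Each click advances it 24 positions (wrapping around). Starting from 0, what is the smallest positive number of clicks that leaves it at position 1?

24·14 = 336 = 5·67 + 1, so 24⁻¹ ≡ 14 (mod 67).

14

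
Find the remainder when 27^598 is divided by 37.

By repeated squaring mod 37: 27^1≡27, 27^2≡26, 27^4≡10, 27^8≡26, 27^16≡10, 27^32≡26, 27^64≡10, 27^128≡26, 27^256≡10, 27^512≡26.
598 = 2 + 4 + 16 + 64 + 512, so 27^598 ≡ 26·10·10·10·26 ≡ 10 (mod 37).

10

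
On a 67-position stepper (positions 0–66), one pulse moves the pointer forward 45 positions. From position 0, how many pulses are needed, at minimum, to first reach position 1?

3

45·3 = 135 = 2·67 + 1, so 45⁻¹ ≡ 3 (mod 67).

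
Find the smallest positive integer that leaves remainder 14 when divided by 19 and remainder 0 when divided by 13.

Since 13·3 ≡ 1 (mod 19), take x = 0 + 13·((14−0)·3 mod 19) = 0 + 13·4 = 52.
Check: 52 mod 19 = 14, 52 mod 13 = 0.

52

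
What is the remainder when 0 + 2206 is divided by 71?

2206 = 31·71 + 5, so 2206 mod 71 = 5.
(0 + 5) mod 71 = 5.

5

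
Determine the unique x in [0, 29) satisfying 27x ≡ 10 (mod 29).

The inverse of 27 mod 29 is 14 (since 27·14 = 378 ≡ 1).
Multiplying both sides by 14: x ≡ 14·10 = 140 ≡ 24 (mod 29).
Check: 27·24 = 648 = 22·29 + 10.

24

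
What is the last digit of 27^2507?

3

Last digits of 7^n: 7, 9, 3, 1 (period 4).
2507 leaves remainder 3 on division by 4, so 27^2507 ends in 3.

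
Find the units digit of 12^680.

The units digit of 12^n cycles with period 4: 2, 4, 8, 6, …
680 mod 4 = 0, so the last digit matches 2^4 = 6.

6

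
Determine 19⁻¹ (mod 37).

37 = 1·19 + 18
19 = 1·18 + 1
18 = 18·1 + 0
Back-substituting gives 19·2 ≡ 1 (mod 37).

2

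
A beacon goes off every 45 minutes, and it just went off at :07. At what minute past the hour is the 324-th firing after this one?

324·45 = 14580.
14580 − 243·60 = 0, so 14580 ≡ 0 (mod 60).
(7 + 0) mod 60 = 7.

7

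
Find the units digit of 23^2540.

Powers of 3 mod 10 repeat with period 4: 3, 9, 7, 1.
2540 leaves remainder 0 on division by 4, so 23^2540 ends in 1.

1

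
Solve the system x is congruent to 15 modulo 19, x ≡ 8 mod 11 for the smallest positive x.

129

x ≡ 8 (mod 11) gives x ∈ {8, 19, 30, 41, 52, 63, 74, 85, …}.
The first of these with x mod 19 = 15 is 129.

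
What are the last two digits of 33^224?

Square-and-reduce mod 100: 33^1≡33, 33^2≡89, 33^4≡21, 33^8≡41, 33^16≡81, 33^32≡61, 33^64≡21, 33^128≡41.
224 = 32 + 64 + 128, so 33^224 ≡ 61·21·41 ≡ 21 (mod 100).

21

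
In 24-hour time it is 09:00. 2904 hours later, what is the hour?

2904 mod 24 = 0 (since 121·24 = 2904).
(9 + 0) mod 24 = 9.

9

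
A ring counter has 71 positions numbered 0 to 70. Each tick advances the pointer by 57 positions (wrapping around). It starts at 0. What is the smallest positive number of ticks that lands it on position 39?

57⁻¹ ≡ 5 (mod 71) because 57·5 = 285 = 4·71 + 1.
So x ≡ 5·39 = 195 ≡ 53 (mod 71).

53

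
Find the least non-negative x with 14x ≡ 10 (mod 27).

The inverse of 14 mod 27 is 2 (since 14·2 = 28 ≡ 1).
So x ≡ 2·10 = 20 ≡ 20 (mod 27).

20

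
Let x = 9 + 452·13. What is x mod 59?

44

452·13 = 5876.
5876 = 99·59 + 35, so 5876 mod 59 = 35.
(9 + 35) mod 59 = 44.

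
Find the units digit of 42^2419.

The units digit of 42^n cycles with period 4: 2, 4, 8, 6, …
2419 leaves remainder 3 on division by 4, so 42^2419 ends in 8.

8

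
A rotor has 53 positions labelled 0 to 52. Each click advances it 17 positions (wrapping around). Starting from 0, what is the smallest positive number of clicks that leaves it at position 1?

53 = 3·17 + 2
17 = 8·2 + 1
2 = 2·1 + 0
Back-substituting gives 17·25 ≡ 1 (mod 53).

25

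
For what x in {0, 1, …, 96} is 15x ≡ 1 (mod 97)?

The inverse of 15 mod 97 is 13 (since 15·13 = 195 ≡ 1).
Multiplying both sides by 13: x ≡ 13·1 = 13 ≡ 13 (mod 97).

13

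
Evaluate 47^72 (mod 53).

Square-and-reduce mod 53: 47^1≡47, 47^2≡36, 47^4≡24, 47^8≡46, 47^16≡49, 47^32≡16, 47^64≡44.
Since 72 = 8 + 64 in binary, 47^72 ≡ 46·44 ≡ 10 (mod 53).

10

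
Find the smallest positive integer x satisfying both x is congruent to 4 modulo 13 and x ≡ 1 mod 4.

17

x ≡ 1 (mod 4) gives x ∈ {1, 5, 9, 13, 17}.
The first of these with x mod 13 = 4 is 17.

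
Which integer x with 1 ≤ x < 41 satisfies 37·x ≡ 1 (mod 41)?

10

41 = 1·37 + 4
37 = 9·4 + 1
4 = 4·1 + 0
Back-substituting gives 37·10 ≡ 1 (mod 41).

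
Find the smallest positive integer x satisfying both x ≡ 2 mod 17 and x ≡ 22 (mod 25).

172

x ≡ 2 (mod 17) gives x ∈ {2, 19, 36, 53, 70, 87, 104, 121, …}.
The first of these with x mod 25 = 22 is 172.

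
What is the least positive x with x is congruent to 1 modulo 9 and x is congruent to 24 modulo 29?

82

Since 29·5 ≡ 1 (mod 9), take x = 24 + 29·((1−24)·5 mod 9) = 24 + 29·2 = 82.
Check: 82 mod 9 = 1, 82 mod 29 = 24.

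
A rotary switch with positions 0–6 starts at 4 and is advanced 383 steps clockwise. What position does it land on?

2

383 = 54·7 + 5, so 383 mod 7 = 5.
(4 + 5) mod 7 = 2.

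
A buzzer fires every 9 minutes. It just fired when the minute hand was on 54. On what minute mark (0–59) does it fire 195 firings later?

9

195·9 = 1755.
1755 mod 60 = 15 (since 29·60 = 1740).
(54 + 15) mod 60 = 9.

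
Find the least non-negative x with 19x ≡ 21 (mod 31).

19⁻¹ ≡ 18 (mod 31) because 19·18 = 342 = 11·31 + 1.
So x ≡ 18·21 = 378 ≡ 6 (mod 31).

6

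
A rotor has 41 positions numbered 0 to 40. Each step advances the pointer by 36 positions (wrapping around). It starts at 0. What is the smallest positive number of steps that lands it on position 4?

The inverse of 36 mod 41 is 8 (since 36·8 = 288 ≡ 1).
Multiplying both sides by 8: x ≡ 8·4 = 32 ≡ 32 (mod 41).
Check: 36·32 = 1152 = 28·41 + 4.

32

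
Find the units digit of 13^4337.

The units digit of 13^n cycles with period 4: 3, 9, 7, 1, …
4337 mod 4 = 1, so the last digit matches 3^1 = 3.

3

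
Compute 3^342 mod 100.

9

Square-and-reduce mod 100: 3^1≡3, 3^2≡9, 3^4≡81, 3^8≡61, 3^16≡21, 3^32≡41, 3^64≡81, 3^128≡61, 3^256≡21.
342 = 2 + 4 + 16 + 64 + 256, so 3^342 ≡ 9·81·21·81·21 ≡ 9 (mod 100).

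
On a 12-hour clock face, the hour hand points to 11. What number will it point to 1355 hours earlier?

1355 − 112·12 = 11, so 1355 ≡ 11 (mod 12).
11 − 11 → 12 on a 12-hour dial.

12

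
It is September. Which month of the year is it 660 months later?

660 − 55·12 = 0, so 660 ≡ 0 (mod 12).
September + 0 months → September.

September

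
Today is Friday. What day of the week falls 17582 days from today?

17582 = 2511·7 + 5, so 17582 mod 7 = 5.
Friday + 5 days → Wednesday.

Wednesday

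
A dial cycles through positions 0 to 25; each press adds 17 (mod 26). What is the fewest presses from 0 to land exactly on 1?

26 = 1·17 + 9
17 = 1·9 + 8
9 = 1·8 + 1
8 = 8·1 + 0
Back-substituting gives 17·23 ≡ 1 (mod 26).

23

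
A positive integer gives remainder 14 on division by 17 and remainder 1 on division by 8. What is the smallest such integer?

65

x ≡ 1 (mod 8) gives x ∈ {1, 9, 17, 25, 33, 41, 49, 57, …}.
The first of these with x mod 17 = 14 is 65.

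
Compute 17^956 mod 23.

4

Successive squares of 17 mod 23: 17^1≡17, 17^2≡13, 17^4≡8, 17^8≡18, 17^16≡2, 17^32≡4, 17^64≡16, 17^128≡3, 17^256≡9, 17^512≡12.
Since 956 = 4 + 8 + 16 + 32 + 128 + 256 + 512 in binary, 17^956 ≡ 8·18·2·4·3·9·12 ≡ 4 (mod 23).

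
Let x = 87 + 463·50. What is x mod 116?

463·50 = 23150.
Dividing 23150 by 116 gives quotient 199 and remainder 66.
(87 + 66) mod 116 = 37.

37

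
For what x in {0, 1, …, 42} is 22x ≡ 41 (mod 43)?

The inverse of 22 mod 43 is 2 (since 22·2 = 44 ≡ 1).
Multiplying both sides by 2: x ≡ 2·41 = 82 ≡ 39 (mod 43).

39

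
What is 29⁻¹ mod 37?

23

29·23 = 667 = 18·37 + 1, so 29⁻¹ ≡ 23 (mod 37).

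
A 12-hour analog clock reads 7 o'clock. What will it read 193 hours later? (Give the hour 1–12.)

Dividing 193 by 12 gives quotient 16 and remainder 1.
7 + 1 → 8 on a 12-hour dial.

8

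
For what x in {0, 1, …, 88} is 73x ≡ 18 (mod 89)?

73⁻¹ ≡ 50 (mod 89) because 73·50 = 3650 = 41·89 + 1.
So x ≡ 50·18 = 900 ≡ 10 (mod 89).

10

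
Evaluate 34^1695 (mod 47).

By repeated squaring mod 47: 34^1≡34, 34^2≡28, 34^4≡32, 34^8≡37, 34^16≡6, 34^32≡36, 34^64≡27, 34^128≡24, 34^256≡12, 34^512≡3, 34^1024≡9.
Since 1695 = 1 + 2 + 4 + 8 + 16 + 128 + 512 + 1024 in binary, 34^1695 ≡ 34·28·32·37·6·24·3·9 ≡ 6 (mod 47).

6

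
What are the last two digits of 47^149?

67

By repeated squaring mod 100: 47^1≡47, 47^2≡9, 47^4≡81, 47^8≡61, 47^16≡21, 47^32≡41, 47^64≡81, 47^128≡61.
Since 149 = 1 + 4 + 16 + 128 in binary, 47^149 ≡ 47·81·21·61 ≡ 67 (mod 100).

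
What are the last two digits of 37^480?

Square-and-reduce mod 100: 37^1≡37, 37^2≡69, 37^4≡61, 37^8≡21, 37^16≡41, 37^32≡81, 37^64≡61, 37^128≡21, 37^256≡41.
Since 480 = 32 + 64 + 128 + 256 in binary, 37^480 ≡ 81·61·21·41 ≡ 1 (mod 100).

01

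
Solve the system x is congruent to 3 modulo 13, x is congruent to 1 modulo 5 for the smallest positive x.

x ≡ 1 (mod 5) gives x ∈ {1, 6, 11, 16}.
The first of these with x mod 13 = 3 is 16.

16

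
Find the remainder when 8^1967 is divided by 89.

32

Square-and-reduce mod 89: 8^1≡8, 8^2≡64, 8^4≡2, 8^8≡4, 8^16≡16, 8^32≡78, 8^64≡32, 8^128≡45, 8^256≡67, 8^512≡39, 8^1024≡8.
Since 1967 = 1 + 2 + 4 + 8 + 32 + 128 + 256 + 512 + 1024 in binary, 8^1967 ≡ 8·64·2·4·78·45·67·39·8 ≡ 32 (mod 89).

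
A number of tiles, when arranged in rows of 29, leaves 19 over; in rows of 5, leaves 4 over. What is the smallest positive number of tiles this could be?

x ≡ 4 (mod 5) gives x ∈ {4, 9, 14, 19}.
The first of these with x mod 29 = 19 is 19.

19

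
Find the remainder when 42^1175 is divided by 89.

Successive squares of 42 mod 89: 42^1≡42, 42^2≡73, 42^4≡78, 42^8≡32, 42^16≡45, 42^32≡67, 42^64≡39, 42^128≡8, 42^256≡64, 42^512≡2, 42^1024≡4.
Since 1175 = 1 + 2 + 4 + 16 + 128 + 1024 in binary, 42^1175 ≡ 42·73·78·45·8·4 ≡ 80 (mod 89).

80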